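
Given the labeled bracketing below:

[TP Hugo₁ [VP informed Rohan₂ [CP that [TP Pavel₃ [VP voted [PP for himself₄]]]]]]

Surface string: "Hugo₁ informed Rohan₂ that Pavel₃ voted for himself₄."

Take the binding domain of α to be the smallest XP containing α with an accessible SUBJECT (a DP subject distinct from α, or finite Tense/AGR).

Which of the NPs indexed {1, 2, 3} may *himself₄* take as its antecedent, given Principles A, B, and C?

{3}

*himself* is an anaphor, so Principle A applies: it must be bound in its binding domain.
Binding domain of *himself₄*: the embedded TP, whose subject is Pavel₃.
*Hugo₁* c-commands the anaphor but is outside its binding domain → cannot satisfy Principle A.
*Rohan₂* c-commands the anaphor but is outside its binding domain → cannot satisfy Principle A.
*Pavel₃* c-commands the anaphor within its binding domain → licit binder.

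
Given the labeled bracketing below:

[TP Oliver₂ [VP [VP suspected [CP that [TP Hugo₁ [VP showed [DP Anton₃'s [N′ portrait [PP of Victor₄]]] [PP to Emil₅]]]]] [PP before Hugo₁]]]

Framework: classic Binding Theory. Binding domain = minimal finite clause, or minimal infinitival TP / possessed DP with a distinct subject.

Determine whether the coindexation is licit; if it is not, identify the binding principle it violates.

The two coindexed NPs are *Hugo₁* and *Hugo₁*.
*Hugo₁* is an R-expression; no coindexed NP c-commands it, so Principle C holds.
*Hugo₁* is an R-expression; *Hugo₁* does not c-command it, and no other NP shares its index, so Principle C is satisfied.
All principles are respected.

grammatical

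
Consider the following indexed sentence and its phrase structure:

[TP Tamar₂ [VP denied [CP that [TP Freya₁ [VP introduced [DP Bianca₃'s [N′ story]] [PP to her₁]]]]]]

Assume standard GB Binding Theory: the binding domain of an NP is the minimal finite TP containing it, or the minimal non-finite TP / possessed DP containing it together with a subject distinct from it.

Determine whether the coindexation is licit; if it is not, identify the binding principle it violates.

The two coindexed NPs are *Freya₁* and *her₁*.
*her₁* is a pronoun. Its binding domain is the embedded TP, whose subject is Freya₁.
*Freya₁* c-commands it within that domain and carries the same index.
The pronoun is locally bound → Principle B violation.

Principle B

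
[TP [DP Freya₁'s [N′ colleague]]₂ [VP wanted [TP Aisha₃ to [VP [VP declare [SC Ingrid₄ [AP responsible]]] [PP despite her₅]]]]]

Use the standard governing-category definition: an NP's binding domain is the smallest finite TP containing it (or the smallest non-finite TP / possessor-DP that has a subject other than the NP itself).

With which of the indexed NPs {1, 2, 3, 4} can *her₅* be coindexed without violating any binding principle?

{1, 2, 4}

*her* is a pronoun, so Principle B applies: it must be free in its binding domain.
Binding domain of *her₅*: the embedded TP, whose subject is Aisha₃.
*Freya₁* and the pronoun do not c-command one another → neither Principle B nor Principle C is at stake; coindexation permitted.
*[Freya₁'s colleague]₂* c-commands the pronoun but from outside its binding domain, and is not c-commanded by it → coindexation permitted.
*Aisha₃* c-commands the pronoun within its binding domain → coindexation would violate Principle B.
*Ingrid₄* and the pronoun do not c-command one another → neither Principle B nor Principle C is at stake; coindexation permitted.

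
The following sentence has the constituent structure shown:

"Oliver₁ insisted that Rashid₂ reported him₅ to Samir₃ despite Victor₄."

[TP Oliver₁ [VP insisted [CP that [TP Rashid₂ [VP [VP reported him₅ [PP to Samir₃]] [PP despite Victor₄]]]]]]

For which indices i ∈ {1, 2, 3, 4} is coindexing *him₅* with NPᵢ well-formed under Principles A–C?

*him* is a pronoun, so Principle B applies: it must be free in its binding domain.
Binding domain of *him₅*: the embedded TP, whose subject is Rashid₂.
*Oliver₁* c-commands the pronoun but from outside its binding domain, and is not c-commanded by it → coindexation permitted.
*Rashid₂* c-commands the pronoun within its binding domain → coindexation would violate Principle B.
*Samir₃*: the pronoun c-commands this R-expression → coindexation would violate Principle C on *Samir₃*.
*Victor₄* and the pronoun do not c-command one another → neither Principle B nor Principle C is at stake; coindexation permitted.

{1, 4}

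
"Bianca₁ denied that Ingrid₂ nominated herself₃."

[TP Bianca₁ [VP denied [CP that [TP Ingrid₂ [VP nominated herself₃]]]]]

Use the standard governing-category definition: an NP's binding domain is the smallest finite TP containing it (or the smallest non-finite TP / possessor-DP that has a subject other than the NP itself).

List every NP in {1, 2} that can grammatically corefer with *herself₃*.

*herself* is an anaphor, so Principle A applies: it must be bound in its binding domain.
Binding domain of *herself₃*: the embedded TP, whose subject is Ingrid₂.
*Bianca₁* c-commands the anaphor but is outside its binding domain → cannot satisfy Principle A.
*Ingrid₂* c-commands the anaphor within its binding domain → licit binder.

{2}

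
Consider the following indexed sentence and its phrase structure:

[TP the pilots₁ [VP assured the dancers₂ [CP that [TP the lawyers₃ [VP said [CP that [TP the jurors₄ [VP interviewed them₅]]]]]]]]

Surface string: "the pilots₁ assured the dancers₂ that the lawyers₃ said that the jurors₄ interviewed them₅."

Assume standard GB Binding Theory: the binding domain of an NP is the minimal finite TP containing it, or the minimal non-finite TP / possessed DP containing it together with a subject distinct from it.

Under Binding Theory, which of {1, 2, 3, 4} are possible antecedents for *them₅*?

{1, 2, 3}

*them* is a pronoun, so Principle B applies: it must be free in its binding domain.
Binding domain of *them₅*: the embedded TP, whose subject is the jurors₄.
*the pilots₁* c-commands the pronoun but from outside its binding domain, and is not c-commanded by it → coindexation permitted.
*the dancers₂* c-commands the pronoun but from outside its binding domain, and is not c-commanded by it → coindexation permitted.
*the lawyers₃* c-commands the pronoun but from outside its binding domain, and is not c-commanded by it → coindexation permitted.
*the jurors₄* c-commands the pronoun within its binding domain → coindexation would violate Principle B.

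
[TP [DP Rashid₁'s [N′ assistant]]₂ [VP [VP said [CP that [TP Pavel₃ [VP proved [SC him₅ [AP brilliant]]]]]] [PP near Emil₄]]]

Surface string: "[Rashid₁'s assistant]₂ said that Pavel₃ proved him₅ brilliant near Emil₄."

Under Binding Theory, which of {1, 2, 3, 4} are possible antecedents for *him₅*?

{1, 2, 4}

*him* is a pronoun, so Principle B applies: it must be free in its binding domain.
Binding domain of *him₅*: the embedded TP, whose subject is Pavel₃.
*Rashid₁* and the pronoun do not c-command one another → neither Principle B nor Principle C is at stake; coindexation permitted.
*[Rashid₁'s assistant]₂* c-commands the pronoun but from outside its binding domain, and is not c-commanded by it → coindexation permitted.
*Pavel₃* c-commands the pronoun within its binding domain → coindexation would violate Principle B.
*Emil₄* and the pronoun do not c-command one another → neither Principle B nor Principle C is at stake; coindexation permitted.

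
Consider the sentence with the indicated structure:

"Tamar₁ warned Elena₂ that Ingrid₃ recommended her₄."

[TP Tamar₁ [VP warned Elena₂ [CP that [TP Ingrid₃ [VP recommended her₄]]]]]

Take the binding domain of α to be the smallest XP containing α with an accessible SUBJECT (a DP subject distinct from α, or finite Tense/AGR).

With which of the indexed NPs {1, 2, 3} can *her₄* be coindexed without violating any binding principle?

{1, 2}

*her* is a pronoun, so Principle B applies: it must be free in its binding domain.
Binding domain of *her₄*: the embedded TP, whose subject is Ingrid₃.
*Tamar₁* c-commands the pronoun but from outside its binding domain, and is not c-commanded by it → coindexation permitted.
*Elena₂* c-commands the pronoun but from outside its binding domain, and is not c-commanded by it → coindexation permitted.
*Ingrid₃* c-commands the pronoun within its binding domain → coindexation would violate Principle B.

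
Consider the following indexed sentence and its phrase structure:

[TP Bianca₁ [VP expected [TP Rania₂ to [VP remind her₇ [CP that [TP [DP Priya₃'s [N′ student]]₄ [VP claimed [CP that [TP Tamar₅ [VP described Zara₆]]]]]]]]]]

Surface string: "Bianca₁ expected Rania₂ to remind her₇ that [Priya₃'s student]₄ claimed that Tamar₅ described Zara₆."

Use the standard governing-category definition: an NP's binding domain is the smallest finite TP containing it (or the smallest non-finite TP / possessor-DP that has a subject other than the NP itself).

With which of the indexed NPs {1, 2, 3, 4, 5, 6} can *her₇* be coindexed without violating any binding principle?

*her* is a pronoun, so Principle B applies: it must be free in its binding domain.
Binding domain of *her₇*: the embedded TP, whose subject is Rania₂.
*Bianca₁* c-commands the pronoun but from outside its binding domain, and is not c-commanded by it → coindexation permitted.
*Rania₂* c-commands the pronoun within its binding domain → coindexation would violate Principle B.
*Priya₃*: the pronoun c-commands this R-expression → coindexation would violate Principle C on *Priya₃*.
*[Priya₃'s student]₄*: the pronoun c-commands this R-expression → coindexation would violate Principle C on *[Priya₃'s student]₄*.
*Tamar₅*: the pronoun c-commands this R-expression → coindexation would violate Principle C on *Tamar₅*.
*Zara₆*: the pronoun c-commands this R-expression → coindexation would violate Principle C on *Zara₆*.

{1}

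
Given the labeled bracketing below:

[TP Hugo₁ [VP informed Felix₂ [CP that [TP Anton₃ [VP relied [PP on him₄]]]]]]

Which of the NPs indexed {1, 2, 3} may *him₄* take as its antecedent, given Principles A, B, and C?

{1, 2}

*him* is a pronoun, so Principle B applies: it must be free in its binding domain.
Binding domain of *him₄*: the embedded TP, whose subject is Anton₃.
*Hugo₁* c-commands the pronoun but from outside its binding domain, and is not c-commanded by it → coindexation permitted.
*Felix₂* c-commands the pronoun but from outside its binding domain, and is not c-commanded by it → coindexation permitted.
*Anton₃* c-commands the pronoun within its binding domain → coindexation would violate Principle B.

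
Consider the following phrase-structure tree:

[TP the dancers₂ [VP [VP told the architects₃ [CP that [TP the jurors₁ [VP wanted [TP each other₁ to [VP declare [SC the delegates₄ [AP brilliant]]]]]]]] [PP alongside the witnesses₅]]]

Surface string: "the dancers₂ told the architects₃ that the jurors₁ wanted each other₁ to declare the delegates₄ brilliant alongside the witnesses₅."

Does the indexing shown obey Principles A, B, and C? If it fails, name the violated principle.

grammatical

The two coindexed NPs are *the jurors₁* and *each other₁*.
*each other₁* is an anaphor; its binding domain is the embedded TP, whose subject is the jurors₁. *the jurors₁* c-commands it within that domain and shares its index, so Principle A is satisfied.
*the jurors₁* is an R-expression; *each other₁* does not c-command it, and no other NP shares its index, so Principle C is satisfied.
All principles are respected.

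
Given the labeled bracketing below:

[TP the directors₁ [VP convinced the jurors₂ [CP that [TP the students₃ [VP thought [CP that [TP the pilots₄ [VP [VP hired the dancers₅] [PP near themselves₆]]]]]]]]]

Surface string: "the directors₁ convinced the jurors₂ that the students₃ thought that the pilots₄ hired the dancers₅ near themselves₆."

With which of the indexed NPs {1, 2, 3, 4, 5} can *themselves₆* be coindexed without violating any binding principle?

{4}

*themselves* is an anaphor, so Principle A applies: it must be bound in its binding domain.
Binding domain of *themselves₆*: the embedded TP, whose subject is the pilots₄.
*the directors₁* c-commands the anaphor but is outside its binding domain → cannot satisfy Principle A.
*the jurors₂* c-commands the anaphor but is outside its binding domain → cannot satisfy Principle A.
*the students₃* c-commands the anaphor but is outside its binding domain → cannot satisfy Principle A.
*the pilots₄* c-commands the anaphor within its binding domain → licit binder.
*the dancers₅* does not c-command the anaphor → cannot bind it.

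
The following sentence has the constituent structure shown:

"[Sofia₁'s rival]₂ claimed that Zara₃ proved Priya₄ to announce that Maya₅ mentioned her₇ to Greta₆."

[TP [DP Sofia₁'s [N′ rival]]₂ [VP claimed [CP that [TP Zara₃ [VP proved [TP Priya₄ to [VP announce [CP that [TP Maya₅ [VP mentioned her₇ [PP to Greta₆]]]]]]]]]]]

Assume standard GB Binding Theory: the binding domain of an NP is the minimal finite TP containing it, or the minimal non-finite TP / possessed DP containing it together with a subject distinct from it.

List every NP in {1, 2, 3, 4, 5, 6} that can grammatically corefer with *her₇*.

{1, 2, 3, 4}

*her* is a pronoun, so Principle B applies: it must be free in its binding domain.
Binding domain of *her₇*: the embedded TP, whose subject is Maya₅.
*Sofia₁* and the pronoun do not c-command one another → neither Principle B nor Principle C is at stake; coindexation permitted.
*[Sofia₁'s rival]₂* c-commands the pronoun but from outside its binding domain, and is not c-commanded by it → coindexation permitted.
*Zara₃* c-commands the pronoun but from outside its binding domain, and is not c-commanded by it → coindexation permitted.
*Priya₄* c-commands the pronoun but from outside its binding domain, and is not c-commanded by it → coindexation permitted.
*Maya₅* c-commands the pronoun within its binding domain → coindexation would violate Principle B.
*Greta₆*: the pronoun c-commands this R-expression → coindexation would violate Principle C on *Greta₆*.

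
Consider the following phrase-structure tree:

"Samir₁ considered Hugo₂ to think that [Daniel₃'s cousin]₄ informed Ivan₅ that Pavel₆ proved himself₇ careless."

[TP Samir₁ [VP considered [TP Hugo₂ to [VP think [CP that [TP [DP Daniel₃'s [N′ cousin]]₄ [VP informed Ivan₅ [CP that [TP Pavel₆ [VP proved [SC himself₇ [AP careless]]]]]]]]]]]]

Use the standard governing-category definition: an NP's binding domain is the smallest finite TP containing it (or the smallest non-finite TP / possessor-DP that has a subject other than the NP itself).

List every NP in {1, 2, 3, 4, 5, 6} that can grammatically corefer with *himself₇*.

*himself* is an anaphor, so Principle A applies: it must be bound in its binding domain.
Binding domain of *himself₇*: the embedded TP, whose subject is Pavel₆.
*Samir₁* c-commands the anaphor but is outside its binding domain → cannot satisfy Principle A.
*Hugo₂* c-commands the anaphor but is outside its binding domain → cannot satisfy Principle A.
*Daniel₃* does not c-command the anaphor → cannot bind it.
*[Daniel₃'s cousin]₄* c-commands the anaphor but is outside its binding domain → cannot satisfy Principle A.
*Ivan₅* c-commands the anaphor but is outside its binding domain → cannot satisfy Principle A.
*Pavel₆* c-commands the anaphor within its binding domain → licit binder.

{6}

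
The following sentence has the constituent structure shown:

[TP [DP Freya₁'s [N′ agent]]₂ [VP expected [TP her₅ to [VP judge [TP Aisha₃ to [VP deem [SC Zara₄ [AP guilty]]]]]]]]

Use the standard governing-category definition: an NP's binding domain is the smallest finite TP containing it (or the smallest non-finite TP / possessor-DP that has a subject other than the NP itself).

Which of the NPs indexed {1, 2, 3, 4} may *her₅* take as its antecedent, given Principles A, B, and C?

{1}

*her* is a pronoun, so Principle B applies: it must be free in its binding domain.
Binding domain of *her₅*: the matrix TP, whose subject is [Freya₁'s agent]₂.
*Freya₁* and the pronoun do not c-command one another → neither Principle B nor Principle C is at stake; coindexation permitted.
*[Freya₁'s agent]₂* c-commands the pronoun within its binding domain → coindexation would violate Principle B.
*Aisha₃*: the pronoun c-commands this R-expression → coindexation would violate Principle C on *Aisha₃*.
*Zara₄*: the pronoun c-commands this R-expression → coindexation would violate Principle C on *Zara₄*.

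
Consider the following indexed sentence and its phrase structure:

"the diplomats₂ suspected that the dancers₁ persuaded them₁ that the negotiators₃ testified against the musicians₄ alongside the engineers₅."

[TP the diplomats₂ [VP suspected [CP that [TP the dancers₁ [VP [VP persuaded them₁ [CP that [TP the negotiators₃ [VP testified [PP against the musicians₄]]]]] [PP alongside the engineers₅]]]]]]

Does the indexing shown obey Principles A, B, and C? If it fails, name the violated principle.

Principle B

The two coindexed NPs are *the dancers₁* and *them₁*.
*them₁* is a pronoun. Its binding domain is the embedded TP, whose subject is the dancers₁.
*the dancers₁* c-commands it within that domain and carries the same index.
The pronoun is locally bound → Principle B violation.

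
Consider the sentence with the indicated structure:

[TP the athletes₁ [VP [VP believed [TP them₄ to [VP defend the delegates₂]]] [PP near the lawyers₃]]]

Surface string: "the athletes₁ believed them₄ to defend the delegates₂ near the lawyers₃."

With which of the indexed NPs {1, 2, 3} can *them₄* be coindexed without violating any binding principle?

{3}

*them* is a pronoun, so Principle B applies: it must be free in its binding domain.
Binding domain of *them₄*: the matrix TP, whose subject is the athletes₁.
*the athletes₁* c-commands the pronoun within its binding domain → coindexation would violate Principle B.
*the delegates₂*: the pronoun c-commands this R-expression → coindexation would violate Principle C on *the delegates₂*.
*the lawyers₃* and the pronoun do not c-command one another → neither Principle B nor Principle C is at stake; coindexation permitted.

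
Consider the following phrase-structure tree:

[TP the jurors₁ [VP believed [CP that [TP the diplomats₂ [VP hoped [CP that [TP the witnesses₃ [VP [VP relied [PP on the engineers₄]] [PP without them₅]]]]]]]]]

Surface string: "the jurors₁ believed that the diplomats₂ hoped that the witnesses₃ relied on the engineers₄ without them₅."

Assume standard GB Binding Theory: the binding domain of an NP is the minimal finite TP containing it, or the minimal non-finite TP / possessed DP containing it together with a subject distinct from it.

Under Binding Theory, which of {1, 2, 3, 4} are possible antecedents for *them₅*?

{1, 2, 4}

*them* is a pronoun, so Principle B applies: it must be free in its binding domain.
Binding domain of *them₅*: the embedded TP, whose subject is the witnesses₃.
*the jurors₁* c-commands the pronoun but from outside its binding domain, and is not c-commanded by it → coindexation permitted.
*the diplomats₂* c-commands the pronoun but from outside its binding domain, and is not c-commanded by it → coindexation permitted.
*the witnesses₃* c-commands the pronoun within its binding domain → coindexation would violate Principle B.
*the engineers₄* and the pronoun do not c-command one another → neither Principle B nor Principle C is at stake; coindexation permitted.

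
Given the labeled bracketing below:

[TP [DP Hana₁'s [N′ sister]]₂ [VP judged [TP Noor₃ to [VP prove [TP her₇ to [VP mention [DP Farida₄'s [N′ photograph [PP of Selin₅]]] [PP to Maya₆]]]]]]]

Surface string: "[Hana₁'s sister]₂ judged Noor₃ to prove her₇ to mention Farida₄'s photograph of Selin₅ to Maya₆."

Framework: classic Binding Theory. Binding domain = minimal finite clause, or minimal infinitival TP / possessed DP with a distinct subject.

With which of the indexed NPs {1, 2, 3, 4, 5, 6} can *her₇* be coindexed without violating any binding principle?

{1, 2}

*her* is a pronoun, so Principle B applies: it must be free in its binding domain.
Binding domain of *her₇*: the embedded TP, whose subject is Noor₃.
*Hana₁* and the pronoun do not c-command one another → neither Principle B nor Principle C is at stake; coindexation permitted.
*[Hana₁'s sister]₂* c-commands the pronoun but from outside its binding domain, and is not c-commanded by it → coindexation permitted.
*Noor₃* c-commands the pronoun within its binding domain → coindexation would violate Principle B.
*Farida₄*: the pronoun c-commands this R-expression → coindexation would violate Principle C on *Farida₄*.
*Selin₅*: the pronoun c-commands this R-expression → coindexation would violate Principle C on *Selin₅*.
*Maya₆*: the pronoun c-commands this R-expression → coindexation would violate Principle C on *Maya₆*.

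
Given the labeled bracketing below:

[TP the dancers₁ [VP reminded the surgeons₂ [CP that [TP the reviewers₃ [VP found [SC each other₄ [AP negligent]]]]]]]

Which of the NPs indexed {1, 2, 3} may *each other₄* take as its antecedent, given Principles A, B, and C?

{3}

*each other* is an anaphor, so Principle A applies: it must be bound in its binding domain.
Binding domain of *each other₄*: the embedded TP, whose subject is the reviewers₃.
*the dancers₁* c-commands the anaphor but is outside its binding domain → cannot satisfy Principle A.
*the surgeons₂* c-commands the anaphor but is outside its binding domain → cannot satisfy Principle A.
*the reviewers₃* c-commands the anaphor within its binding domain → licit binder.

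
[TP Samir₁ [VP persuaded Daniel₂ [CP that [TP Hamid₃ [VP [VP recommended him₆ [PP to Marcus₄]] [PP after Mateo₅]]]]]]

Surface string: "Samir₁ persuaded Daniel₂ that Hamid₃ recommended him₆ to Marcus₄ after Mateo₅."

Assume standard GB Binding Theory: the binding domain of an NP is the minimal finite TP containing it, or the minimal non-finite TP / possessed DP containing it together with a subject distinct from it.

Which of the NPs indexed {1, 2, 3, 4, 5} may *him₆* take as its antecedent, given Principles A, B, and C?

*him* is a pronoun, so Principle B applies: it must be free in its binding domain.
Binding domain of *him₆*: the embedded TP, whose subject is Hamid₃.
*Samir₁* c-commands the pronoun but from outside its binding domain, and is not c-commanded by it → coindexation permitted.
*Daniel₂* c-commands the pronoun but from outside its binding domain, and is not c-commanded by it → coindexation permitted.
*Hamid₃* c-commands the pronoun within its binding domain → coindexation would violate Principle B.
*Marcus₄*: the pronoun c-commands this R-expression → coindexation would violate Principle C on *Marcus₄*.
*Mateo₅* and the pronoun do not c-command one another → neither Principle B nor Principle C is at stake; coindexation permitted.

{1, 2, 5}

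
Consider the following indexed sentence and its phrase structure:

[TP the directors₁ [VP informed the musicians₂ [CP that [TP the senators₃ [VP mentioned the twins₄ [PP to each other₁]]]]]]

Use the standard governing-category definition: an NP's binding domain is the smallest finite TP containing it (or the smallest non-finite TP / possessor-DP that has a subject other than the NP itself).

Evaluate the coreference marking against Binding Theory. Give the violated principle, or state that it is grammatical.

The two coindexed NPs are *the directors₁* and *each other₁*.
*each other₁* is an anaphor. Principle A requires it to be bound within its binding domain — the embedded TP, whose subject is the senators₃.
Within that domain it is c-commanded by *the senators₃*, *the twins₄*, none of which share its index.
*the directors₁* does c-command the anaphor, but from outside its binding domain.
The anaphor is unbound in its domain → Principle A violation.

Principle A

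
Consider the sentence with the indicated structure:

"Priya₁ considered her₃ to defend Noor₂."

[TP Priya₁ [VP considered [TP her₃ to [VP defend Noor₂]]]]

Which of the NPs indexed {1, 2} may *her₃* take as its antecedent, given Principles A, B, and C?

none

*her* is a pronoun, so Principle B applies: it must be free in its binding domain.
Binding domain of *her₃*: the matrix TP, whose subject is Priya₁.
*Priya₁* c-commands the pronoun within its binding domain → coindexation would violate Principle B.
*Noor₂*: the pronoun c-commands this R-expression → coindexation would violate Principle C on *Noor₂*.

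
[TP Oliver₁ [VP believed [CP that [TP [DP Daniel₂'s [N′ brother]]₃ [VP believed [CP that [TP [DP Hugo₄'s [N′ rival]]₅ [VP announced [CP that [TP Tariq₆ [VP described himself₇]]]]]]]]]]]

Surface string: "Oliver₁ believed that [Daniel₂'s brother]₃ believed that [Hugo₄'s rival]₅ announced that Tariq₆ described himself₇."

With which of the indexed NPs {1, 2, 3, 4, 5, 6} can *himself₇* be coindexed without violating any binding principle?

*himself* is an anaphor, so Principle A applies: it must be bound in its binding domain.
Binding domain of *himself₇*: the embedded TP, whose subject is Tariq₆.
*Oliver₁* c-commands the anaphor but is outside its binding domain → cannot satisfy Principle A.
*Daniel₂* does not c-command the anaphor → cannot bind it.
*[Daniel₂'s brother]₃* c-commands the anaphor but is outside its binding domain → cannot satisfy Principle A.
*Hugo₄* does not c-command the anaphor → cannot bind it.
*[Hugo₄'s rival]₅* c-commands the anaphor but is outside its binding domain → cannot satisfy Principle A.
*Tariq₆* c-commands the anaphor within its binding domain → licit binder.

{6}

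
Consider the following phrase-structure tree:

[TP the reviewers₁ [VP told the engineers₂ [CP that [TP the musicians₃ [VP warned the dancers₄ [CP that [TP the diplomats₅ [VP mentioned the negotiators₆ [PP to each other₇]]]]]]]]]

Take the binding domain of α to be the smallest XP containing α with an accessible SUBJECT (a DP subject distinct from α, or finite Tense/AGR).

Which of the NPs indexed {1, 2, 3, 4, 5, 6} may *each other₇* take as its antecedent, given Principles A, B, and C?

*each other* is an anaphor, so Principle A applies: it must be bound in its binding domain.
Binding domain of *each other₇*: the embedded TP, whose subject is the diplomats₅.
*the reviewers₁* c-commands the anaphor but is outside its binding domain → cannot satisfy Principle A.
*the engineers₂* c-commands the anaphor but is outside its binding domain → cannot satisfy Principle A.
*the musicians₃* c-commands the anaphor but is outside its binding domain → cannot satisfy Principle A.
*the dancers₄* c-commands the anaphor but is outside its binding domain → cannot satisfy Principle A.
*the diplomats₅* c-commands the anaphor within its binding domain → licit binder.
*the negotiators₆* c-commands the anaphor within its binding domain → licit binder.

{5, 6}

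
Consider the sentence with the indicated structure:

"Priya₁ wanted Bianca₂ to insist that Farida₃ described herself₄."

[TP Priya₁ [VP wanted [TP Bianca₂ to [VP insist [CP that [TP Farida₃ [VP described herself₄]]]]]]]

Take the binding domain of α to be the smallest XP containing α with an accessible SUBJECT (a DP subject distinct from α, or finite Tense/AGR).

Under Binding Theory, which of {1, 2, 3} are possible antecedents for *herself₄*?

{3}

*herself* is an anaphor, so Principle A applies: it must be bound in its binding domain.
Binding domain of *herself₄*: the embedded TP, whose subject is Farida₃.
*Priya₁* c-commands the anaphor but is outside its binding domain → cannot satisfy Principle A.
*Bianca₂* c-commands the anaphor but is outside its binding domain → cannot satisfy Principle A.
*Farida₃* c-commands the anaphor within its binding domain → licit binder.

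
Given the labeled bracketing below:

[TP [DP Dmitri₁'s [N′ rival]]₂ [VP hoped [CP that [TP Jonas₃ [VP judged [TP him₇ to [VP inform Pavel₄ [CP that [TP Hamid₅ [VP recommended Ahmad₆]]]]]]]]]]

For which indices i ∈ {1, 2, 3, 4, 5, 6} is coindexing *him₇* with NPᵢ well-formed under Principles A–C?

{1, 2}

*him* is a pronoun, so Principle B applies: it must be free in its binding domain.
Binding domain of *him₇*: the embedded TP, whose subject is Jonas₃.
*Dmitri₁* and the pronoun do not c-command one another → neither Principle B nor Principle C is at stake; coindexation permitted.
*[Dmitri₁'s rival]₂* c-commands the pronoun but from outside its binding domain, and is not c-commanded by it → coindexation permitted.
*Jonas₃* c-commands the pronoun within its binding domain → coindexation would violate Principle B.
*Pavel₄*: the pronoun c-commands this R-expression → coindexation would violate Principle C on *Pavel₄*.
*Hamid₅*: the pronoun c-commands this R-expression → coindexation would violate Principle C on *Hamid₅*.
*Ahmad₆*: the pronoun c-commands this R-expression → coindexation would violate Principle C on *Ahmad₆*.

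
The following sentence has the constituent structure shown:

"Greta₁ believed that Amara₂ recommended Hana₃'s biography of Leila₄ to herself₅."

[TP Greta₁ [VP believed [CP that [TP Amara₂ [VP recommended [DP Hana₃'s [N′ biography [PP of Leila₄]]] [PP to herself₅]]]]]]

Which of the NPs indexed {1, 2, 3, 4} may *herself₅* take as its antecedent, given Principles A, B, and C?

{2}

*herself* is an anaphor, so Principle A applies: it must be bound in its binding domain.
Binding domain of *herself₅*: the embedded TP, whose subject is Amara₂.
*Greta₁* c-commands the anaphor but is outside its binding domain → cannot satisfy Principle A.
*Amara₂* c-commands the anaphor within its binding domain → licit binder.
*Hana₃* does not c-command the anaphor → cannot bind it.
*Leila₄* does not c-command the anaphor → cannot bind it.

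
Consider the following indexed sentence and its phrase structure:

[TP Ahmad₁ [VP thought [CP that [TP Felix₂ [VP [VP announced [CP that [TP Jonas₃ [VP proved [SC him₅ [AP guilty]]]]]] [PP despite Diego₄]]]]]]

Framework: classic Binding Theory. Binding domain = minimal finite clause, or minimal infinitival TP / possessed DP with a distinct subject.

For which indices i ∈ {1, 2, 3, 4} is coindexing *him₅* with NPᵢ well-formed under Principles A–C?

*him* is a pronoun, so Principle B applies: it must be free in its binding domain.
Binding domain of *him₅*: the embedded TP, whose subject is Jonas₃.
*Ahmad₁* c-commands the pronoun but from outside its binding domain, and is not c-commanded by it → coindexation permitted.
*Felix₂* c-commands the pronoun but from outside its binding domain, and is not c-commanded by it → coindexation permitted.
*Jonas₃* c-commands the pronoun within its binding domain → coindexation would violate Principle B.
*Diego₄* and the pronoun do not c-command one another → neither Principle B nor Principle C is at stake; coindexation permitted.

{1, 2, 4}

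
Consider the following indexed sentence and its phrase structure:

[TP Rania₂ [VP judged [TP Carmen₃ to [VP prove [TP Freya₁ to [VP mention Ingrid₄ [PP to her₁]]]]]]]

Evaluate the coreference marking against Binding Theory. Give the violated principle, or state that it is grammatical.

The two coindexed NPs are *Freya₁* and *her₁*.
*her₁* is a pronoun. Its binding domain is the embedded TP, whose subject is Freya₁.
*Freya₁* c-commands it within that domain and carries the same index.
The pronoun is locally bound → Principle B violation.

Principle B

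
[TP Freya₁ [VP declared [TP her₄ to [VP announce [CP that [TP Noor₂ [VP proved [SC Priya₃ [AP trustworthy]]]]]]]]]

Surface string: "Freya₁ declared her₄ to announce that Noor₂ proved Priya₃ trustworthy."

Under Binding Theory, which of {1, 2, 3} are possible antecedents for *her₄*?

*her* is a pronoun, so Principle B applies: it must be free in its binding domain.
Binding domain of *her₄*: the matrix TP, whose subject is Freya₁.
*Freya₁* c-commands the pronoun within its binding domain → coindexation would violate Principle B.
*Noor₂*: the pronoun c-commands this R-expression → coindexation would violate Principle C on *Noor₂*.
*Priya₃*: the pronoun c-commands this R-expression → coindexation would violate Principle C on *Priya₃*.

none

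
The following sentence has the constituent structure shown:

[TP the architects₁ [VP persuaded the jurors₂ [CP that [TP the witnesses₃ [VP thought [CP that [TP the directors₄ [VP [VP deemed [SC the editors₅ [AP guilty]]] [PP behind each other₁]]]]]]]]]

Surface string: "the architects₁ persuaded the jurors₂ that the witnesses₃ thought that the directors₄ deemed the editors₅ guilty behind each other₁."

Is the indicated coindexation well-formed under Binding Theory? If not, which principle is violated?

The two coindexed NPs are *the architects₁* and *each other₁*.
*each other₁* is an anaphor. Principle A requires it to be bound within its binding domain — the embedded TP, whose subject is the directors₄.
Within that domain it is c-commanded by *the directors₄*, which does not share its index.
*the architects₁* does c-command the anaphor, but from outside its binding domain.
The anaphor is unbound in its domain → Principle A violation.

Principle A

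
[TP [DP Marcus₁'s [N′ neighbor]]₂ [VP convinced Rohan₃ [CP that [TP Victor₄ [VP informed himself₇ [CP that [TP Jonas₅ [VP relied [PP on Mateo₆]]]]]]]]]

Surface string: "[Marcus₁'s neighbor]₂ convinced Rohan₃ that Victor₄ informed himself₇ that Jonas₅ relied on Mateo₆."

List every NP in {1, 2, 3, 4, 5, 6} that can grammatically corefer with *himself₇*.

{4}

*himself* is an anaphor, so Principle A applies: it must be bound in its binding domain.
Binding domain of *himself₇*: the embedded TP, whose subject is Victor₄.
*Marcus₁* does not c-command the anaphor → cannot bind it.
*[Marcus₁'s neighbor]₂* c-commands the anaphor but is outside its binding domain → cannot satisfy Principle A.
*Rohan₃* c-commands the anaphor but is outside its binding domain → cannot satisfy Principle A.
*Victor₄* c-commands the anaphor within its binding domain → licit binder.
*Jonas₅* does not c-command the anaphor → cannot bind it.
*Mateo₆* does not c-command the anaphor → cannot bind it.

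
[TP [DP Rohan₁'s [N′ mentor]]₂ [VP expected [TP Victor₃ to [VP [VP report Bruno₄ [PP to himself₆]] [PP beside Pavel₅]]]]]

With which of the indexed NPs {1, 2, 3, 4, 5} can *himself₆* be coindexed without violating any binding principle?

{3, 4}

*himself* is an anaphor, so Principle A applies: it must be bound in its binding domain.
Binding domain of *himself₆*: the embedded TP, whose subject is Victor₃.
*Rohan₁* does not c-command the anaphor → cannot bind it.
*[Rohan₁'s mentor]₂* c-commands the anaphor but is outside its binding domain → cannot satisfy Principle A.
*Victor₃* c-commands the anaphor within its binding domain → licit binder.
*Bruno₄* c-commands the anaphor within its binding domain → licit binder.
*Pavel₅* does not c-command the anaphor → cannot bind it.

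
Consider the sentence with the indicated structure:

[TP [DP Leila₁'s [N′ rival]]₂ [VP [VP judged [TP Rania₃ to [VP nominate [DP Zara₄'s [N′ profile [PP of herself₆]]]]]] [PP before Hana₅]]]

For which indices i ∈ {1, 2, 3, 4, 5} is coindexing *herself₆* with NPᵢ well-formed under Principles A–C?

{4}

*herself* is an anaphor, so Principle A applies: it must be bound in its binding domain.
Binding domain of *herself₆*: the possessed DP, whose subject is Zara₄.
*Leila₁* does not c-command the anaphor → cannot bind it.
*[Leila₁'s rival]₂* c-commands the anaphor but is outside its binding domain → cannot satisfy Principle A.
*Rania₃* c-commands the anaphor but is outside its binding domain → cannot satisfy Principle A.
*Zara₄* c-commands the anaphor within its binding domain → licit binder.
*Hana₅* does not c-command the anaphor → cannot bind it.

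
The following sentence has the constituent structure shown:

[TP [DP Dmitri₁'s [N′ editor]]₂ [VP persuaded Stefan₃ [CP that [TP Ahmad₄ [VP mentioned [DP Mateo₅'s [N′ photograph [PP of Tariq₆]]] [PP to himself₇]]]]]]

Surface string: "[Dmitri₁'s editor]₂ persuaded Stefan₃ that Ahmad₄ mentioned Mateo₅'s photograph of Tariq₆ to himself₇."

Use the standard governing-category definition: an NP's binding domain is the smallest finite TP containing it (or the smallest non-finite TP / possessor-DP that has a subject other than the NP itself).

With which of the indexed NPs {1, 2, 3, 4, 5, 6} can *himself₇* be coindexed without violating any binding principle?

{4}

*himself* is an anaphor, so Principle A applies: it must be bound in its binding domain.
Binding domain of *himself₇*: the embedded TP, whose subject is Ahmad₄.
*Dmitri₁* does not c-command the anaphor → cannot bind it.
*[Dmitri₁'s editor]₂* c-commands the anaphor but is outside its binding domain → cannot satisfy Principle A.
*Stefan₃* c-commands the anaphor but is outside its binding domain → cannot satisfy Principle A.
*Ahmad₄* c-commands the anaphor within its binding domain → licit binder.
*Mateo₅* does not c-command the anaphor → cannot bind it.
*Tariq₆* does not c-command the anaphor → cannot bind it.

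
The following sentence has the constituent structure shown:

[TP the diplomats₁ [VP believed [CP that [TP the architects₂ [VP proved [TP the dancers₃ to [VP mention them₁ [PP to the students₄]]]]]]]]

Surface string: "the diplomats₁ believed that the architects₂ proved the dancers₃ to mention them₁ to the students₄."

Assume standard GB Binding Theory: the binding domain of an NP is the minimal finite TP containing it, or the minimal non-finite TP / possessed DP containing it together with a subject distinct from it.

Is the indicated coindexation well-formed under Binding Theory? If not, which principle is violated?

grammatical

The two coindexed NPs are *the diplomats₁* and *them₁*.
*them₁* is a pronoun; its binding domain is the embedded TP, whose subject is the dancers₃. Within that domain it is c-commanded only by *the dancers₃*, which carries a different index — the pronoun is free locally, so Principle B holds.
*the diplomats₁* is an R-expression; *them₁* does not c-command it, and no other NP shares its index, so Principle C is satisfied.
All principles are respected.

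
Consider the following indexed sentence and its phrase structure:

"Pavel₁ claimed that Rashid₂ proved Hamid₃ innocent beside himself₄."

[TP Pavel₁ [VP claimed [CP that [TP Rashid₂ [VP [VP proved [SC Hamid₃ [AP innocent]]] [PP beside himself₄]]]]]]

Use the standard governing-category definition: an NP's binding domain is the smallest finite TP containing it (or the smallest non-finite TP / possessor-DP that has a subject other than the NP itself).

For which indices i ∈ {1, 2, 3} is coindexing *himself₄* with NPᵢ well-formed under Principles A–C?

*himself* is an anaphor, so Principle A applies: it must be bound in its binding domain.
Binding domain of *himself₄*: the embedded TP, whose subject is Rashid₂.
*Pavel₁* c-commands the anaphor but is outside its binding domain → cannot satisfy Principle A.
*Rashid₂* c-commands the anaphor within its binding domain → licit binder.
*Hamid₃* does not c-command the anaphor → cannot bind it.

{2}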